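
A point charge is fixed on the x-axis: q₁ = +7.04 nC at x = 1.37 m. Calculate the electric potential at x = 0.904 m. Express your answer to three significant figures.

The total potential is the scalar sum of each charge's contribution, V = Σ kqᵢ/rᵢ.
V = k[(7.04×10⁻⁹)/(0.466)] = 136 V.

136 V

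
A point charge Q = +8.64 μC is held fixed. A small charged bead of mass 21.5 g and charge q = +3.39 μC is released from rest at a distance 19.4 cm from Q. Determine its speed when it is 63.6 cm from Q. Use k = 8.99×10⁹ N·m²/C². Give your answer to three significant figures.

9.37 m/s

Only the electrostatic force acts, so mechanical energy is conserved: ½mv² = U₁ − U₂ = kQq(1/r₁ − 1/r₂).
U₁ − U₂ = (8.99×10⁹ N·m²/C²)(8.64×10⁻⁶ C)(3.39×10⁻⁶ C)(1/0.194 − 1/0.636) = 0.943 J.
v = √(2·0.943/0.0215) = 9.37 m/s.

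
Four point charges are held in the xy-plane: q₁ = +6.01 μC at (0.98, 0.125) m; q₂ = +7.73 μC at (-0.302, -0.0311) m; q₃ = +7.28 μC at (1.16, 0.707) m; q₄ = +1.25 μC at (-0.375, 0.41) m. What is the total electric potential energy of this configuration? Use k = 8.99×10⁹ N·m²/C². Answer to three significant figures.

1.57 J

The work to assemble the configuration equals its total potential energy, U = Σ kqᵢqⱼ/rᵢⱼ over all pairs.
Pair separations: r₁₂ = 1.29 m, r₁₃ = 0.609 m, r₁₄ = 1.38 m, r₂₃ = 1.64 m, r₂₄ = 0.447 m, r₃₄ = 1.56 m.
Summing all 6 pair terms gives U = 1.57 J.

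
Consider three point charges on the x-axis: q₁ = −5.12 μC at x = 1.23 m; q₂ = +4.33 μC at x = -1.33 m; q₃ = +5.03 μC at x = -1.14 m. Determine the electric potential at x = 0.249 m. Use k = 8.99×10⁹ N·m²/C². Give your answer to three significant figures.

1.03×10⁴ V

The total potential is the scalar sum of each charge's contribution, V = Σ kqᵢ/rᵢ.
Distances from the field point to each charge: r₁ = 0.981 m, r₂ = 1.58 m, r₃ = 1.39 m.
V = k[(-5.12×10⁻⁶)/(0.981) + (4.33×10⁻⁶)/(1.58) + (5.03×10⁻⁶)/(1.39)] = 1.03×10⁴ V.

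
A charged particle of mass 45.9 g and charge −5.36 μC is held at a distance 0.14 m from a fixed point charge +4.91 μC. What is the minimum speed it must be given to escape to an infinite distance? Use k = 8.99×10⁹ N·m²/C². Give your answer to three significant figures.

To just escape, total mechanical energy must reach zero at infinity: ½mv²_min + U = 0, so ½mv²_min = −U = |kQq|/r.
|U| = |kQq|/r = (8.99×10⁹ N·m²/C²)(4.91×10⁻⁶)(5.36×10⁻⁶)/(0.140) = 1.69 J.
v_min = √(2|U|/m) = √(2·1.69/0.0459) = 8.58 m/s.

8.58 m/s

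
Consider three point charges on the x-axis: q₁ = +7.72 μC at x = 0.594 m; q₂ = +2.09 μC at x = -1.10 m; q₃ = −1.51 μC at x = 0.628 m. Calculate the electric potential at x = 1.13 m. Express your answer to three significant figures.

Electric potential is a scalar, so the contributions from each charge add algebraically: V = Σ kqᵢ/rᵢ.
Distances from the field point to each charge: r₁ = 0.536 m, r₂ = 2.23 m, r₃ = 0.502 m.
V = k[(7.72×10⁻⁶)/(0.536) + (2.09×10⁻⁶)/(2.23) + (-1.51×10⁻⁶)/(0.502)] = 1.11×10⁵ V.

1.11×10⁵ V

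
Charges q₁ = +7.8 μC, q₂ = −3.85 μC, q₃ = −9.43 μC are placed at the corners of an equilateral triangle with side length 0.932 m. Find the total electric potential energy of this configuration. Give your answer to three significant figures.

-0.649 J

The assembly work is the sum of pairwise potential energies, U = Σ_{i<j} kqᵢqⱼ/rᵢⱼ.
All three pair separations equal the side length, 0.932 m.
U = (-0.290) + (-0.709) + (0.350) = -0.649 J.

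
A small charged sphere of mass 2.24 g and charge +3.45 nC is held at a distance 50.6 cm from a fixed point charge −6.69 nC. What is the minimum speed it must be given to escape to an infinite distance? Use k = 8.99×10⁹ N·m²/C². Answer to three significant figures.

0.0191 m/s

To just escape, total mechanical energy must reach zero at infinity: ½mv²_min + U = 0, so ½mv²_min = −U = |kQq|/r.
|U| = |kQq|/r = (8.99×10⁹ N·m²/C²)(6.69×10⁻⁹)(3.45×10⁻⁹)/(0.506) = 4.10×10⁻⁷ J.
v_min = √(2|U|/m) = √(2·4.10×10⁻⁷/2.24×10⁻³) = 0.0191 m/s.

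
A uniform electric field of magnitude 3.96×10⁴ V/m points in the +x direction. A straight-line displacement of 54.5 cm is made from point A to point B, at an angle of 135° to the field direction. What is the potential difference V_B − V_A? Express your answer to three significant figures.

1.53×10⁴ V

Only the component of displacement along E changes the potential: ΔV = −E·d·cosθ.
ΔV = −(3.96×10⁴ V/m)(0.545 m)cos135° = 1.53×10⁴ V.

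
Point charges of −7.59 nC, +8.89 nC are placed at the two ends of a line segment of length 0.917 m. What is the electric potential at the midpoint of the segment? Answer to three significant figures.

Electric potential is a scalar, so the contributions from each charge add algebraically: V = Σ kqᵢ/rᵢ.
Each charge is 0.459 m from the midpoint.
V = k[(-7.59×10⁻⁹)/(0.459) + (8.89×10⁻⁹)/(0.459)] = 25.5 V.

25.5 V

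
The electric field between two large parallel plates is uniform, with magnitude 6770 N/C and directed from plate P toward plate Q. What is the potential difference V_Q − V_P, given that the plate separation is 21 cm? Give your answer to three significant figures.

-1420 V

In a uniform field, potential decreases in the direction of E: ΔV = −E·d for a displacement d parallel to E.
Going from P to Q is a displacement of 21 cm along the field, so V_Q − V_P = −Ed = -1420 V.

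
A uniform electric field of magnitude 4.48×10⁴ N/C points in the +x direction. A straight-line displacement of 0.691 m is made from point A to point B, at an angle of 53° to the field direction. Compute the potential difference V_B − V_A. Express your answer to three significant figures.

Only the component of displacement along E changes the potential: ΔV = −E·d·cosθ.
ΔV = −(4.48×10⁴ V/m)(0.691 m)cos53° = -1.86×10⁴ V.

-1.86×10⁴ V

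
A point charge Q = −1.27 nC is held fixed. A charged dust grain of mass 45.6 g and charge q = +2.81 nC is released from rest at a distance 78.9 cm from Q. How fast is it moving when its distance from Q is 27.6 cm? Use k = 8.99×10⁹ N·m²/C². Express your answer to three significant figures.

1.82×10⁻³ m/s

Only the electrostatic force acts, so mechanical energy is conserved: ½mv² = U₁ − U₂ = kQq(1/r₁ − 1/r₂).
U₁ − U₂ = (8.99×10⁹ N·m²/C²)(-1.27×10⁻⁹ C)(2.81×10⁻⁹ C)(1/0.789 − 1/0.276) = 7.56×10⁻⁸ J.
v = √(2·7.56×10⁻⁸/0.0456) = 1.82×10⁻³ m/s.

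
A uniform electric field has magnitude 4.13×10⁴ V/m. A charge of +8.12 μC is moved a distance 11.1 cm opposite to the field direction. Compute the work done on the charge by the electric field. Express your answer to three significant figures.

The potential change for a displacement 11.1 cm opposite to the field direction is ΔV = +Ed = 4580 V.
W_field = −qΔV = -0.0372 J.

-0.0372 J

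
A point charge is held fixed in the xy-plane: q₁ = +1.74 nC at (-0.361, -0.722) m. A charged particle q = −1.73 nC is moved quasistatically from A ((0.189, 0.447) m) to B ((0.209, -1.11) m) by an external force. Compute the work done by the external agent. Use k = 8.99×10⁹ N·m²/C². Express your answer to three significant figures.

-1.83×10⁻⁸ J

For quasistatic motion the external work equals the change in potential energy: W_ext = qΔV = q(V_B − V_A).
At A: distance to the source charge is 1.29 m; V_A = kq₁/r = 12.1 V.
At B: distance to the source charge is 0.690 m; V_B = kq₁/r = 22.7 V.
ΔV = V_B − V_A = 10.6 V.
W_ext = qΔV = (-1.73×10⁻⁹ C)(10.6 V) = -1.83×10⁻⁸ J.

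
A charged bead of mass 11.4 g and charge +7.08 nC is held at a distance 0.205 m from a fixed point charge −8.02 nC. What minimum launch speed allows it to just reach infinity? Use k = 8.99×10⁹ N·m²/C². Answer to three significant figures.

0.0209 m/s

To just escape, total mechanical energy must reach zero at infinity: ½mv²_min + U = 0, so ½mv²_min = −U = |kQq|/r.
|U| = |kQq|/r = (8.99×10⁹ N·m²/C²)(8.02×10⁻⁹)(7.08×10⁻⁹)/(0.205) = 2.49×10⁻⁶ J.
v_min = √(2|U|/m) = √(2·2.49×10⁻⁶/0.0114) = 0.0209 m/s.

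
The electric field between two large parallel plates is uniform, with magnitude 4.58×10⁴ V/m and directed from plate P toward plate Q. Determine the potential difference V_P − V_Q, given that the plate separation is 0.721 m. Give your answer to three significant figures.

3.30×10⁴ V

In a uniform field, potential decreases in the direction of E: ΔV = −E·d for a displacement d parallel to E.
Going from Q to P is a displacement of 0.721 m opposite to the field, so V_P − V_Q = +Ed = 3.30×10⁴ V.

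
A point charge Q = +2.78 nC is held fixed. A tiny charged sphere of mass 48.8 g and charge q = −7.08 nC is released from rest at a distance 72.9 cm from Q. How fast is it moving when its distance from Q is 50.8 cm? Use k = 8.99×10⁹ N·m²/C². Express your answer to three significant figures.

Only the electrostatic force acts, so mechanical energy is conserved: ½mv² = U₁ − U₂ = kQq(1/r₁ − 1/r₂).
U₁ − U₂ = (8.99×10⁹ N·m²/C²)(2.78×10⁻⁹ C)(-7.08×10⁻⁹ C)(1/0.729 − 1/0.508) = 1.06×10⁻⁷ J.
v = √(2·1.06×10⁻⁷/0.0488) = 2.08×10⁻³ m/s.

2.08×10⁻³ m/s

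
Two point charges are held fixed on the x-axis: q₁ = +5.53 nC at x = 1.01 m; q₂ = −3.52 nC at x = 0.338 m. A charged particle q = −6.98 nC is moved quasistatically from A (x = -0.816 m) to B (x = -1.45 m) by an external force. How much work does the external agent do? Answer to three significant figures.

For quasistatic motion the external work equals the change in potential energy: W_ext = qΔV = q(V_B − V_A).
At A: distances to the source charges are 1.83 m, 1.15 m; V_A = Σ kqᵢ/rᵢ = -0.196 V.
At B: distances to the source charges are 2.46 m, 1.79 m; V_B = Σ kqᵢ/rᵢ = 2.51 V.
ΔV = V_B − V_A = 2.71 V.
W_ext = qΔV = (-6.98×10⁻⁹ C)(2.71 V) = -1.89×10⁻⁸ J.

-1.89×10⁻⁸ J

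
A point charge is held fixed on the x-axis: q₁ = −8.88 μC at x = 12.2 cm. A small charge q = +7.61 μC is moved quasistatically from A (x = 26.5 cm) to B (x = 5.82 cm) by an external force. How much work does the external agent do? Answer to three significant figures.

-5.27 J

For quasistatic motion the external work equals the change in potential energy: W_ext = qΔV = q(V_B − V_A).
At A: distance to the source charge is 0.143 m; V_A = kq₁/r = -5.58×10⁵ V.
At B: distance to the source charge is 0.0638 m; V_B = kq₁/r = -1.25×10⁶ V.
ΔV = V_B − V_A = -6.93×10⁵ V.
W_ext = qΔV = (7.61×10⁻⁶ C)(-6.93×10⁵ V) = -5.27 J.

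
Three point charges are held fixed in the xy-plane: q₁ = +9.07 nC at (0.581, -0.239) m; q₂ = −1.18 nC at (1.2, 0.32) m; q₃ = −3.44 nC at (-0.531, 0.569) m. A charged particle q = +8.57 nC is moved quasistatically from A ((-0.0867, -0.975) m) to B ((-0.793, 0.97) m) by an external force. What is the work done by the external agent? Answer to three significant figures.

-7.03×10⁻⁷ J

For quasistatic motion the external work equals the change in potential energy: W_ext = qΔV = q(V_B − V_A).
At A: distances to the source charges are 0.994 m, 1.83 m, 1.61 m; V_A = Σ kqᵢ/rᵢ = 57.0 V.
At B: distances to the source charges are 1.83 m, 2.10 m, 0.479 m; V_B = Σ kqᵢ/rᵢ = -25.1 V.
ΔV = V_B − V_A = -82.1 V.
W_ext = qΔV = (8.57×10⁻⁹ C)(-82.1 V) = -7.03×10⁻⁷ J.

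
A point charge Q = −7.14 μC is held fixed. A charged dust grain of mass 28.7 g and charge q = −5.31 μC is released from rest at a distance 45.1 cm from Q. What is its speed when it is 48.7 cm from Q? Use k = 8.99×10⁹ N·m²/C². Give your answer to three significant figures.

1.97 m/s

Only the electrostatic force acts, so mechanical energy is conserved: ½mv² = U₁ − U₂ = kQq(1/r₁ − 1/r₂).
U₁ − U₂ = (8.99×10⁹ N·m²/C²)(-7.14×10⁻⁶ C)(-5.31×10⁻⁶ C)(1/0.451 − 1/0.487) = 0.0559 J.
v = √(2·0.0559/0.0287) = 1.97 m/s.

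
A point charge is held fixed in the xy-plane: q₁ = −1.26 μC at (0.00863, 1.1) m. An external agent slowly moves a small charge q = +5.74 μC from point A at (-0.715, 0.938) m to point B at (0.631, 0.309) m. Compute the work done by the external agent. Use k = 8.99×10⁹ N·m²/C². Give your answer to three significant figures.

0.0231 J

For quasistatic motion the external work equals the change in potential energy: W_ext = qΔV = q(V_B − V_A).
At A: distance to the source charge is 0.742 m; V_A = kq₁/r = -1.53×10⁴ V.
At B: distance to the source charge is 1.01 m; V_B = kq₁/r = -1.13×10⁴ V.
ΔV = V_B − V_A = 4020 V.
W_ext = qΔV = (5.74×10⁻⁶ C)(4020 V) = 0.0231 J.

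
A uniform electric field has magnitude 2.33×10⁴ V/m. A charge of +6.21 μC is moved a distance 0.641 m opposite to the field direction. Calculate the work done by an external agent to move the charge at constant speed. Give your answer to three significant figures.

The potential change for a displacement 0.641 m opposite to the field direction is ΔV = +Ed = 1.49×10⁴ V.
W_ext = qΔV = 0.0927 J.

0.0927 J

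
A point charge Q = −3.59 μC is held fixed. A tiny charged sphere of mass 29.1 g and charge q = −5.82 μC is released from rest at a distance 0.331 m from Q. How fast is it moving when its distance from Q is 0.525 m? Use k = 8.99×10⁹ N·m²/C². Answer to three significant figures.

Only the electrostatic force acts, so mechanical energy is conserved: ½mv² = U₁ − U₂ = kQq(1/r₁ − 1/r₂).
U₁ − U₂ = (8.99×10⁹ N·m²/C²)(-3.59×10⁻⁶ C)(-5.82×10⁻⁶ C)(1/0.331 − 1/0.525) = 0.210 J.
v = √(2·0.210/0.0291) = 3.80 m/s.

3.80 m/s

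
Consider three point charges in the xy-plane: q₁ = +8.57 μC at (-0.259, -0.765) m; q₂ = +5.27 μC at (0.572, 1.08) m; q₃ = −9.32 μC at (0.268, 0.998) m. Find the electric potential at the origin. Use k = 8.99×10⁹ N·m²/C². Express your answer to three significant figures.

5.31×10⁴ V

The total potential is the scalar sum of each charge's contribution, V = Σ kqᵢ/rᵢ.
Distances from the field point to each charge: r₁ = 0.808 m, r₂ = 1.22 m, r₃ = 1.03 m.
V = k[(8.57×10⁻⁶)/(0.808) + (5.27×10⁻⁶)/(1.22) + (-9.32×10⁻⁶)/(1.03)] = 5.31×10⁴ V.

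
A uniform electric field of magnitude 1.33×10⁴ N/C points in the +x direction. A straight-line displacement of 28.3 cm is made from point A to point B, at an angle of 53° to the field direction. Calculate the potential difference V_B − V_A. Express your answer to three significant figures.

Only the component of displacement along E changes the potential: ΔV = −E·d·cosθ.
ΔV = −(1.33×10⁴ V/m)(0.283 m)cos53° = -2270 V.

-2270 V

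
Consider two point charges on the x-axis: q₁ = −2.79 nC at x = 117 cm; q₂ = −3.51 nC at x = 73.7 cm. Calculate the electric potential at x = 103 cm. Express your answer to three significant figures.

The total potential is the scalar sum of each charge's contribution, V = Σ kqᵢ/rᵢ.
Distances from the field point to each charge: r₁ = 0.140 m, r₂ = 0.293 m.
V = k[(-2.79×10⁻⁹)/(0.140) + (-3.51×10⁻⁹)/(0.293)] = -287 V.

-287 V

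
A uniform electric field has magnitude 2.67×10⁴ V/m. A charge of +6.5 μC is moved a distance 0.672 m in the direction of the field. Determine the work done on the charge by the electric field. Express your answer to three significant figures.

0.117 J

The potential change for a displacement 0.672 m in the direction of the field is ΔV = −Ed = -1.79×10⁴ V.
W_field = −qΔV = 0.117 J.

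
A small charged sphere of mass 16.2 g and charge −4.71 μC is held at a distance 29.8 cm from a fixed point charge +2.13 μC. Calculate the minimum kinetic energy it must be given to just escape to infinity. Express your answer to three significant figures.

0.303 J

To just escape, total mechanical energy must reach zero at infinity: ½mv²_min + U = 0, so ½mv²_min = −U = |kQq|/r.
|U| = |kQq|/r = (8.99×10⁹ N·m²/C²)(2.13×10⁻⁶)(4.71×10⁻⁶)/(0.298) = 0.303 J.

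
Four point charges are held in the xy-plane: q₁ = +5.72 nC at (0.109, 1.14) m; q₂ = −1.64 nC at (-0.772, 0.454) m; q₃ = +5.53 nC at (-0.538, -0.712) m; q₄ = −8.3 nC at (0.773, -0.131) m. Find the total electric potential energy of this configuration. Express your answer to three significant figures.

The work to assemble the configuration equals its total potential energy, U = Σ kqᵢqⱼ/rᵢⱼ over all pairs.
Pair separations: r₁₂ = 1.12 m, r₁₃ = 1.96 m, r₁₄ = 1.43 m, r₂₃ = 1.19 m, r₂₄ = 1.65 m, r₃₄ = 1.43 m.
Summing all 6 pair terms gives U = -5.10×10⁻⁷ J.

-5.10×10⁻⁷ J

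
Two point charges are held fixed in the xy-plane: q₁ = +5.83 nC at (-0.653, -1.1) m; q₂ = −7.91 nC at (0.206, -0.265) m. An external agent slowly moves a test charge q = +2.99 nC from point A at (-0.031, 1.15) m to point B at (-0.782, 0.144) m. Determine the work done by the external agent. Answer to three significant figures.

For quasistatic motion the external work equals the change in potential energy: W_ext = qΔV = q(V_B − V_A).
At A: distances to the source charges are 2.33 m, 1.43 m; V_A = Σ kqᵢ/rᵢ = -27.1 V.
At B: distances to the source charges are 1.25 m, 1.07 m; V_B = Σ kqᵢ/rᵢ = -24.6 V.
ΔV = V_B − V_A = 2.52 V.
W_ext = qΔV = (2.99×10⁻⁹ C)(2.52 V) = 7.53×10⁻⁹ J.

7.53×10⁻⁹ J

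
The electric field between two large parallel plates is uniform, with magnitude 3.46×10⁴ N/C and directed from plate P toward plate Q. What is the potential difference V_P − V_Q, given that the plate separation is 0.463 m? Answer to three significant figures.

In a uniform field, potential decreases in the direction of E: ΔV = −E·d for a displacement d parallel to E.
Going from Q to P is a displacement of 0.463 m opposite to the field, so V_P − V_Q = +Ed = 1.60×10⁴ V.

1.60×10⁴ V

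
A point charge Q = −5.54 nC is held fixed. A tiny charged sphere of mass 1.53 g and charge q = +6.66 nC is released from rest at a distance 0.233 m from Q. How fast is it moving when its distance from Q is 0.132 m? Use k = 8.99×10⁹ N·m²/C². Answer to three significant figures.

Only the electrostatic force acts, so mechanical energy is conserved: ½mv² = U₁ − U₂ = kQq(1/r₁ − 1/r₂).
U₁ − U₂ = (8.99×10⁹ N·m²/C²)(-5.54×10⁻⁹ C)(6.66×10⁻⁹ C)(1/0.233 − 1/0.132) = 1.09×10⁻⁶ J.
v = √(2·1.09×10⁻⁶/1.53×10⁻³) = 0.0377 m/s.

0.0377 m/s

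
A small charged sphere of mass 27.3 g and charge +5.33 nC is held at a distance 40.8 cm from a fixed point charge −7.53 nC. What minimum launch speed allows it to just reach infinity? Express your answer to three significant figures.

8.05×10⁻³ m/s

To just escape, total mechanical energy must reach zero at infinity: ½mv²_min + U = 0, so ½mv²_min = −U = |kQq|/r.
|U| = |kQq|/r = (8.99×10⁹ N·m²/C²)(7.53×10⁻⁹)(5.33×10⁻⁹)/(0.408) = 8.84×10⁻⁷ J.
v_min = √(2|U|/m) = √(2·8.84×10⁻⁷/0.0273) = 8.05×10⁻³ m/s.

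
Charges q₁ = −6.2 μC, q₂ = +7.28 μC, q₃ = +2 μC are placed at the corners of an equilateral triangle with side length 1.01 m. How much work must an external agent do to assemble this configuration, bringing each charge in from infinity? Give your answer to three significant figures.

-0.383 J

The assembly work is the sum of pairwise potential energies, U = Σ_{i<j} kqᵢqⱼ/rᵢⱼ.
All three pair separations equal the side length, 1.01 m.
U = (-0.402) + (-0.110) + (0.130) = -0.383 J.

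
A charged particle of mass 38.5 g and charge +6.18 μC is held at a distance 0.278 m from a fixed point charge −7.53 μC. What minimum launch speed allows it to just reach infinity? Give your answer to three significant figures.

To just escape, total mechanical energy must reach zero at infinity: ½mv²_min + U = 0, so ½mv²_min = −U = |kQq|/r.
|U| = |kQq|/r = (8.99×10⁹ N·m²/C²)(7.53×10⁻⁶)(6.18×10⁻⁶)/(0.278) = 1.50 J.
v_min = √(2|U|/m) = √(2·1.50/0.0385) = 8.84 m/s.

8.84 m/s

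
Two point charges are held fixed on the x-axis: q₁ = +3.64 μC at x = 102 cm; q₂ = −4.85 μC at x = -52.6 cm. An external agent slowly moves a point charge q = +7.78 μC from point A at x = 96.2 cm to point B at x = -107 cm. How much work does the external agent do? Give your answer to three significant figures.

For quasistatic motion the external work equals the change in potential energy: W_ext = qΔV = q(V_B − V_A).
At A: distances to the source charges are 0.0580 m, 1.49 m; V_A = Σ kqᵢ/rᵢ = 5.35×10⁵ V.
At B: distances to the source charges are 2.09 m, 0.544 m; V_B = Σ kqᵢ/rᵢ = -6.45×10⁴ V.
ΔV = V_B − V_A = -5.99×10⁵ V.
W_ext = qΔV = (7.78×10⁻⁶ C)(-5.99×10⁵ V) = -4.66 J.

-4.66 J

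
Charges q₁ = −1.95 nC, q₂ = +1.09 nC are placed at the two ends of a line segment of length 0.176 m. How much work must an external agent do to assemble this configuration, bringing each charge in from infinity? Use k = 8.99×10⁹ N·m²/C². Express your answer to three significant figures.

The assembly work is the sum of pairwise potential energies, U = Σ_{i<j} kqᵢqⱼ/rᵢⱼ.
The separation is r = 0.176 m.
U = (-1.09×10⁻⁷) = -1.09×10⁻⁷ J.

-1.09×10⁻⁷ J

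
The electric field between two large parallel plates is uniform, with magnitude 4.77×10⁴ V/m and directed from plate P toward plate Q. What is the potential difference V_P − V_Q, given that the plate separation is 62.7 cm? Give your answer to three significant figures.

In a uniform field, potential decreases in the direction of E: ΔV = −E·d for a displacement d parallel to E.
Going from Q to P is a displacement of 62.7 cm opposite to the field, so V_P − V_Q = +Ed = 2.99×10⁴ V.

2.99×10⁴ V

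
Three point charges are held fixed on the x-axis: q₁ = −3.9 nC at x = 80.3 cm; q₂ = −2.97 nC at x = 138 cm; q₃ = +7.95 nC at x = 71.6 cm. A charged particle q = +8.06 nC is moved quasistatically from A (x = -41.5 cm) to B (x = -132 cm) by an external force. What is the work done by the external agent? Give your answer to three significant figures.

For quasistatic motion the external work equals the change in potential energy: W_ext = qΔV = q(V_B − V_A).
At A: distances to the source charges are 1.22 m, 1.79 m, 1.13 m; V_A = Σ kqᵢ/rᵢ = 19.5 V.
At B: distances to the source charges are 2.12 m, 2.70 m, 2.04 m; V_B = Σ kqᵢ/rᵢ = 8.70 V.
ΔV = V_B − V_A = -10.8 V.
W_ext = qΔV = (8.06×10⁻⁹ C)(-10.8 V) = -8.73×10⁻⁸ J.

-8.73×10⁻⁸ J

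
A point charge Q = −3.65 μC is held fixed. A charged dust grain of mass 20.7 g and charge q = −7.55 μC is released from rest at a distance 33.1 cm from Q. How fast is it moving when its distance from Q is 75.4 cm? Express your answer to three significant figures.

Only the electrostatic force acts, so mechanical energy is conserved: ½mv² = U₁ − U₂ = kQq(1/r₁ − 1/r₂).
U₁ − U₂ = (8.99×10⁹ N·m²/C²)(-3.65×10⁻⁶ C)(-7.55×10⁻⁶ C)(1/0.331 − 1/0.754) = 0.420 J.
v = √(2·0.420/0.0207) = 6.37 m/s.

6.37 m/s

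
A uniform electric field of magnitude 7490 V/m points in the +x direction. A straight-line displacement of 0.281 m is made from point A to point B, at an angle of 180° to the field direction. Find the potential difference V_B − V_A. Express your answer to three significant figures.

2100 V

Only the component of displacement along E changes the potential: ΔV = −E·d·cosθ.
ΔV = −(7490 V/m)(0.281 m)cos180° = 2100 V.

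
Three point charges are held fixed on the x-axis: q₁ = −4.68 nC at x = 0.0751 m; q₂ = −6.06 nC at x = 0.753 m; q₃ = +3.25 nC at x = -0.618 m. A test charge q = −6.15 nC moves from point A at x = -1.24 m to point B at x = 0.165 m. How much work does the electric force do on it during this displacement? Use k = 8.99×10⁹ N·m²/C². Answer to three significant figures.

The work done by the electric force is W_field = −ΔU = −q(V_B − V_A) = q(V_A − V_B).
At A: distances to the source charges are 1.32 m, 1.99 m, 0.622 m; V_A = Σ kqᵢ/rᵢ = -12.4 V.
At B: distances to the source charges are 0.0899 m, 0.588 m, 0.783 m; V_B = Σ kqᵢ/rᵢ = -523 V.
ΔV = V_B − V_A = -511 V.
W_field = −qΔV = −(-6.15×10⁻⁹ C)(-511 V) = -3.14×10⁻⁶ J.

-3.14×10⁻⁶ J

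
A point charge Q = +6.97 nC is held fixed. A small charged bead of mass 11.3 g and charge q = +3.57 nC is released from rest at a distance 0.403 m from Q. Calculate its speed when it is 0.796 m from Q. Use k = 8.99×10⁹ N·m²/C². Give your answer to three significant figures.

Only the electrostatic force acts, so mechanical energy is conserved: ½mv² = U₁ − U₂ = kQq(1/r₁ − 1/r₂).
U₁ − U₂ = (8.99×10⁹ N·m²/C²)(6.97×10⁻⁹ C)(3.57×10⁻⁹ C)(1/0.403 − 1/0.796) = 2.74×10⁻⁷ J.
v = √(2·2.74×10⁻⁷/0.0113) = 6.96×10⁻³ m/s.

6.96×10⁻³ m/s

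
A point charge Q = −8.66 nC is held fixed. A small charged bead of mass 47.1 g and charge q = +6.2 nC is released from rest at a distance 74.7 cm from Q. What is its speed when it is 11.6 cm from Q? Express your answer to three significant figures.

0.0122 m/s

Only the electrostatic force acts, so mechanical energy is conserved: ½mv² = U₁ − U₂ = kQq(1/r₁ − 1/r₂).
U₁ − U₂ = (8.99×10⁹ N·m²/C²)(-8.66×10⁻⁹ C)(6.20×10⁻⁹ C)(1/0.747 − 1/0.116) = 3.51×10⁻⁶ J.
v = √(2·3.51×10⁻⁶/0.0471) = 0.0122 m/s.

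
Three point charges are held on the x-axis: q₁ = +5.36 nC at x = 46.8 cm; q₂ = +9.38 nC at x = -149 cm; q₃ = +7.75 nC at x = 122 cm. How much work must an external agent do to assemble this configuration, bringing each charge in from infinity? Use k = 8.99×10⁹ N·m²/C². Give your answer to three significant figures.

The work to assemble the configuration equals its total potential energy, U = Σ kqᵢqⱼ/rᵢⱼ over all pairs.
Pair separations: r₁₂ = 1.96 m, r₁₃ = 0.752 m, r₂₃ = 2.71 m.
U = (2.31×10⁻⁷) + (4.97×10⁻⁷) + (2.41×10⁻⁷) = 9.69×10⁻⁷ J.

9.69×10⁻⁷ J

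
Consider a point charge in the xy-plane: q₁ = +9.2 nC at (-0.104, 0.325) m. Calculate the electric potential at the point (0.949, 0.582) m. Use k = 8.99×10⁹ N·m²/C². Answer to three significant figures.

The total potential is the scalar sum of each charge's contribution, V = Σ kqᵢ/rᵢ.
Distances from the field point to each charge: r₁ = 1.08 m.
V = k[(9.20×10⁻⁹)/(1.08)] = 76.3 V.

76.3 V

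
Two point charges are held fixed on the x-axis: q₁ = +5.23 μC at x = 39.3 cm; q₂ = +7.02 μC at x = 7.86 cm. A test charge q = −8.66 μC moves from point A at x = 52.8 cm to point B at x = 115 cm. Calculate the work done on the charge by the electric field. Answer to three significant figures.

The work done by the electric force is W_field = −ΔU = −q(V_B − V_A) = q(V_A − V_B).
At A: distances to the source charges are 0.135 m, 0.449 m; V_A = Σ kqᵢ/rᵢ = 4.89×10⁵ V.
At B: distances to the source charges are 0.757 m, 1.07 m; V_B = Σ kqᵢ/rᵢ = 1.21×10⁵ V.
ΔV = V_B − V_A = -3.68×10⁵ V.
W_field = −qΔV = −(-8.66×10⁻⁶ C)(-3.68×10⁵ V) = -3.18 J.

-3.18 J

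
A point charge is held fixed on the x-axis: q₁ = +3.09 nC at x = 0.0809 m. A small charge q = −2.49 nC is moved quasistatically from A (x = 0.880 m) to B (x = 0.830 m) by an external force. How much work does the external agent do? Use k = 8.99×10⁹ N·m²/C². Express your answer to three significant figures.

For quasistatic motion the external work equals the change in potential energy: W_ext = qΔV = q(V_B − V_A).
At A: distance to the source charge is 0.799 m; V_A = kq₁/r = 34.8 V.
At B: distance to the source charge is 0.749 m; V_B = kq₁/r = 37.1 V.
ΔV = V_B − V_A = 2.32 V.
W_ext = qΔV = (-2.49×10⁻⁹ C)(2.32 V) = -5.78×10⁻⁹ J.

-5.78×10⁻⁹ J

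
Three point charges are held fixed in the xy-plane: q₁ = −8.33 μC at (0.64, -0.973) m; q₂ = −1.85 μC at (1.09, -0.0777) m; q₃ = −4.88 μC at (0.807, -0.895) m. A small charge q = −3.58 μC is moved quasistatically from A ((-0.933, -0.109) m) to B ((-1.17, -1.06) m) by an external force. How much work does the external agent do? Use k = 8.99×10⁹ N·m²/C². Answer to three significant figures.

For quasistatic motion the external work equals the change in potential energy: W_ext = qΔV = q(V_B − V_A).
At A: distances to the source charges are 1.79 m, 2.02 m, 1.91 m; V_A = Σ kqᵢ/rᵢ = -7.29×10⁴ V.
At B: distances to the source charges are 1.81 m, 2.46 m, 1.98 m; V_B = Σ kqᵢ/rᵢ = -7.02×10⁴ V.
ΔV = V_B − V_A = 2740 V.
W_ext = qΔV = (-3.58×10⁻⁶ C)(2740 V) = -9.80×10⁻³ J.

-9.80×10⁻³ J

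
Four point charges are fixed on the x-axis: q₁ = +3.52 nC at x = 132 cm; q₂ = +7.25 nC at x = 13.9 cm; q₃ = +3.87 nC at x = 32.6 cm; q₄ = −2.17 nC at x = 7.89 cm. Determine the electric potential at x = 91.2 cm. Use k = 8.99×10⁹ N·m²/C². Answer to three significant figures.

Electric potential is a scalar, so the contributions from each charge add algebraically: V = Σ kqᵢ/rᵢ.
Distances from the field point to each charge: r₁ = 0.408 m, r₂ = 0.773 m, r₃ = 0.586 m, r₄ = 0.833 m.
V = k[(3.52×10⁻⁹)/(0.408) + (7.25×10⁻⁹)/(0.773) + (3.87×10⁻⁹)/(0.586) + (-2.17×10⁻⁹)/(0.833)] = 198 V.

198 V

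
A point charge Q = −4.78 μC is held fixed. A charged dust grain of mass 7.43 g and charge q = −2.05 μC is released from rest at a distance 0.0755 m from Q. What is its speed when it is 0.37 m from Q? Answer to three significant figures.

Only the electrostatic force acts, so mechanical energy is conserved: ½mv² = U₁ − U₂ = kQq(1/r₁ − 1/r₂).
U₁ − U₂ = (8.99×10⁹ N·m²/C²)(-4.78×10⁻⁶ C)(-2.05×10⁻⁶ C)(1/0.0755 − 1/0.370) = 0.929 J.
v = √(2·0.929/7.43×10⁻³) = 15.8 m/s.

15.8 m/s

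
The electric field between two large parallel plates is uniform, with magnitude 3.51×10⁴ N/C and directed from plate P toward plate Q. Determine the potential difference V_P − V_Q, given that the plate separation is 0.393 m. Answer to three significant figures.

1.38×10⁴ V

In a uniform field, potential decreases in the direction of E: ΔV = −E·d for a displacement d parallel to E.
Going from Q to P is a displacement of 0.393 m opposite to the field, so V_P − V_Q = +Ed = 1.38×10⁴ V.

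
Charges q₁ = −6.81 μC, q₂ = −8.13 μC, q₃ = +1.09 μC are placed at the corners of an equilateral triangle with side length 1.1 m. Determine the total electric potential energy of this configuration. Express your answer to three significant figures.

0.319 J

The assembly work is the sum of pairwise potential energies, U = Σ_{i<j} kqᵢqⱼ/rᵢⱼ.
All three pair separations equal the side length, 1.10 m.
U = (0.452) + (-0.0607) + (-0.0724) = 0.319 J.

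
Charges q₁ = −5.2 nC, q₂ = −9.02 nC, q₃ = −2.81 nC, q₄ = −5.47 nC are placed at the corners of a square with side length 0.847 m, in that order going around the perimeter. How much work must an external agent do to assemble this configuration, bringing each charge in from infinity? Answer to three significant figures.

The assembly work is the sum of pairwise potential energies, U = Σ_{i<j} kqᵢqⱼ/rᵢⱼ.
The four side pairs have separation 0.847 m and the two diagonal pairs 1.20 m.
Summing all 6 pair terms gives U = 1.71×10⁻⁶ J.

1.71×10⁻⁶ J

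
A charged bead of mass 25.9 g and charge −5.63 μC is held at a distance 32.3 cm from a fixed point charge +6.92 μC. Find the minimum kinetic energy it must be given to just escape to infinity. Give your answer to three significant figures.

1.08 J

To just escape, total mechanical energy must reach zero at infinity: ½mv²_min + U = 0, so ½mv²_min = −U = |kQq|/r.
|U| = |kQq|/r = (8.99×10⁹ N·m²/C²)(6.92×10⁻⁶)(5.63×10⁻⁶)/(0.323) = 1.08 J.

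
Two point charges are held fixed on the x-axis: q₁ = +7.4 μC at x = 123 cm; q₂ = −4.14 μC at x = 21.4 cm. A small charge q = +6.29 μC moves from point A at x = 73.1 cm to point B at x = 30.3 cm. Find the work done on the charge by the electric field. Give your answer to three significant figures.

2.56 J

The work done by the electric force is W_field = −ΔU = −q(V_B − V_A) = q(V_A − V_B).
At A: distances to the source charges are 0.499 m, 0.517 m; V_A = Σ kqᵢ/rᵢ = 6.13×10⁴ V.
At B: distances to the source charges are 0.927 m, 0.0890 m; V_B = Σ kqᵢ/rᵢ = -3.46×10⁵ V.
ΔV = V_B − V_A = -4.08×10⁵ V.
W_field = −qΔV = −(6.29×10⁻⁶ C)(-4.08×10⁵ V) = 2.56 J.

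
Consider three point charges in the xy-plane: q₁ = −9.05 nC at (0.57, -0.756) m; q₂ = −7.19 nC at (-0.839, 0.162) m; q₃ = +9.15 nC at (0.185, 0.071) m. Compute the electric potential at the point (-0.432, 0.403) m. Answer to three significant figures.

The total potential is the scalar sum of each charge's contribution, V = Σ kqᵢ/rᵢ.
Distances from the field point to each charge: r₁ = 1.53 m, r₂ = 0.473 m, r₃ = 0.701 m.
V = k[(-9.05×10⁻⁹)/(1.53) + (-7.19×10⁻⁹)/(0.473) + (9.15×10⁻⁹)/(0.701)] = -72.4 V.

-72.4 V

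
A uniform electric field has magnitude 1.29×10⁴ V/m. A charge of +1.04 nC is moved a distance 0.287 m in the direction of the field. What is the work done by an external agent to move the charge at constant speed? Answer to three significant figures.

-3.85×10⁻⁶ J

The potential change for a displacement 0.287 m in the direction of the field is ΔV = −Ed = -3700 V.
W_ext = qΔV = -3.85×10⁻⁶ J.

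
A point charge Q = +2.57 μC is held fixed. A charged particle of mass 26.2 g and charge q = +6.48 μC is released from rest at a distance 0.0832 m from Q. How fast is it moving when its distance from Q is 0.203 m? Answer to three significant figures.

Only the electrostatic force acts, so mechanical energy is conserved: ½mv² = U₁ − U₂ = kQq(1/r₁ − 1/r₂).
U₁ − U₂ = (8.99×10⁹ N·m²/C²)(2.57×10⁻⁶ C)(6.48×10⁻⁶ C)(1/0.0832 − 1/0.203) = 1.06 J.
v = √(2·1.06/0.0262) = 9.00 m/s.

9.00 m/s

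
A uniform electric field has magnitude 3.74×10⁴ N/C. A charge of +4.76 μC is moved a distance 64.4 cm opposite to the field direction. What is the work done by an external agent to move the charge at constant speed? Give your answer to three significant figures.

0.115 J

The potential change for a displacement 64.4 cm opposite to the field direction is ΔV = +Ed = 2.41×10⁴ V.
W_ext = qΔV = 0.115 J.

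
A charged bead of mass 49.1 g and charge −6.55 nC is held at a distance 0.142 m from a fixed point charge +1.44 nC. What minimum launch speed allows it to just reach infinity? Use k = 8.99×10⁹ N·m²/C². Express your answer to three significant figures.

To just escape, total mechanical energy must reach zero at infinity: ½mv²_min + U = 0, so ½mv²_min = −U = |kQq|/r.
|U| = |kQq|/r = (8.99×10⁹ N·m²/C²)(1.44×10⁻⁹)(6.55×10⁻⁹)/(0.142) = 5.97×10⁻⁷ J.
v_min = √(2|U|/m) = √(2·5.97×10⁻⁷/0.0491) = 4.93×10⁻³ m/s.

4.93×10⁻³ m/s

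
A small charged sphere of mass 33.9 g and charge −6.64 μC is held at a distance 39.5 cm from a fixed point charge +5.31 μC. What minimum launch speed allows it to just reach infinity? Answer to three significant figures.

To just escape, total mechanical energy must reach zero at infinity: ½mv²_min + U = 0, so ½mv²_min = −U = |kQq|/r.
|U| = |kQq|/r = (8.99×10⁹ N·m²/C²)(5.31×10⁻⁶)(6.64×10⁻⁶)/(0.395) = 0.802 J.
v_min = √(2|U|/m) = √(2·0.802/0.0339) = 6.88 m/s.

6.88 m/s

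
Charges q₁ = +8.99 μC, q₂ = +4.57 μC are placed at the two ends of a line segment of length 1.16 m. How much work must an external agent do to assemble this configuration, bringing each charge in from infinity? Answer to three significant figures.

0.318 J

The assembly work is the sum of pairwise potential energies, U = Σ_{i<j} kqᵢqⱼ/rᵢⱼ.
The separation is r = 1.16 m.
U = (0.318) = 0.318 J.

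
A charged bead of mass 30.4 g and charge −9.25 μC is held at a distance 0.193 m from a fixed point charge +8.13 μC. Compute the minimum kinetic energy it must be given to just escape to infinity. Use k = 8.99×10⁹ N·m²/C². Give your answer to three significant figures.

3.50 J

To just escape, total mechanical energy must reach zero at infinity: ½mv²_min + U = 0, so ½mv²_min = −U = |kQq|/r.
|U| = |kQq|/r = (8.99×10⁹ N·m²/C²)(8.13×10⁻⁶)(9.25×10⁻⁶)/(0.193) = 3.50 J.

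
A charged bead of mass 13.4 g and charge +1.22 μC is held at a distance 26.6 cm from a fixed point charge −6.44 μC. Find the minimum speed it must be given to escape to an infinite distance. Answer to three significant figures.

6.30 m/s

To just escape, total mechanical energy must reach zero at infinity: ½mv²_min + U = 0, so ½mv²_min = −U = |kQq|/r.
|U| = |kQq|/r = (8.99×10⁹ N·m²/C²)(6.44×10⁻⁶)(1.22×10⁻⁶)/(0.266) = 0.266 J.
v_min = √(2|U|/m) = √(2·0.266/0.0134) = 6.30 m/s.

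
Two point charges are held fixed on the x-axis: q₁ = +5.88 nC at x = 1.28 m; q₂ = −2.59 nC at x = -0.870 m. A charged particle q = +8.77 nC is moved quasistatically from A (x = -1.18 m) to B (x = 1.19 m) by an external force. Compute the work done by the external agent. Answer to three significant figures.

For quasistatic motion the external work equals the change in potential energy: W_ext = qΔV = q(V_B − V_A).
At A: distances to the source charges are 2.46 m, 0.310 m; V_A = Σ kqᵢ/rᵢ = -53.6 V.
At B: distances to the source charges are 0.0900 m, 2.06 m; V_B = Σ kqᵢ/rᵢ = 576 V.
ΔV = V_B − V_A = 630 V.
W_ext = qΔV = (8.77×10⁻⁹ C)(630 V) = 5.52×10⁻⁶ J.

5.52×10⁻⁶ J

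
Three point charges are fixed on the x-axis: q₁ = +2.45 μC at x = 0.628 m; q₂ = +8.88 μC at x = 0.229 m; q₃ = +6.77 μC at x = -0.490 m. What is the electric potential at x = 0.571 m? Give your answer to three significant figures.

Electric potential is a scalar, so the contributions from each charge add algebraically: V = Σ kqᵢ/rᵢ.
Distances from the field point to each charge: r₁ = 0.0570 m, r₂ = 0.342 m, r₃ = 1.06 m.
V = k[(2.45×10⁻⁶)/(0.0570) + (8.88×10⁻⁶)/(0.342) + (6.77×10⁻⁶)/(1.06)] = 6.77×10⁵ V.

6.77×10⁵ V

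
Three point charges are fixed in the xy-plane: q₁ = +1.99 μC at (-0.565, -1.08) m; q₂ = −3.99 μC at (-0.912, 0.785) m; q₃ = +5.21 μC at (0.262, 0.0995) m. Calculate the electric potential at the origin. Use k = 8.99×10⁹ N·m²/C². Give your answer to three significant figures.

1.52×10⁵ V

Electric potential is a scalar, so the contributions from each charge add algebraically: V = Σ kqᵢ/rᵢ.
Distances from the field point to each charge: r₁ = 1.22 m, r₂ = 1.20 m, r₃ = 0.280 m.
V = k[(1.99×10⁻⁶)/(1.22) + (-3.99×10⁻⁶)/(1.20) + (5.21×10⁻⁶)/(0.280)] = 1.52×10⁵ V.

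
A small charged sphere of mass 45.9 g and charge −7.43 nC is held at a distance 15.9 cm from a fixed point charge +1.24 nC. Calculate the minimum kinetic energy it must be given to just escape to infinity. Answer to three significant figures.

5.21×10⁻⁷ J

To just escape, total mechanical energy must reach zero at infinity: ½mv²_min + U = 0, so ½mv²_min = −U = |kQq|/r.
|U| = |kQq|/r = (8.99×10⁹ N·m²/C²)(1.24×10⁻⁹)(7.43×10⁻⁹)/(0.159) = 5.21×10⁻⁷ J.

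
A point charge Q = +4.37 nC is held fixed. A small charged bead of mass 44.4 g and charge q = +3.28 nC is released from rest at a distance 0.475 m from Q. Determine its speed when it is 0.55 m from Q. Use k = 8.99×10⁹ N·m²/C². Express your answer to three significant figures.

Only the electrostatic force acts, so mechanical energy is conserved: ½mv² = U₁ − U₂ = kQq(1/r₁ − 1/r₂).
U₁ − U₂ = (8.99×10⁹ N·m²/C²)(4.37×10⁻⁹ C)(3.28×10⁻⁹ C)(1/0.475 − 1/0.550) = 3.70×10⁻⁸ J.
v = √(2·3.70×10⁻⁸/0.0444) = 1.29×10⁻³ m/s.

1.29×10⁻³ m/s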